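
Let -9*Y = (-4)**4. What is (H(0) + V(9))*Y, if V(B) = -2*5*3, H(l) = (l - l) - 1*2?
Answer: 8192/9 ≈ 910.22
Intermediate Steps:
H(l) = -2 (H(l) = 0 - 2 = -2)
V(B) = -30 (V(B) = -10*3 = -30)
Y = -256/9 (Y = -1/9*(-4)**4 = -1/9*256 = -256/9 ≈ -28.444)
(H(0) + V(9))*Y = (-2 - 30)*(-256/9) = -32*(-256/9) = 8192/9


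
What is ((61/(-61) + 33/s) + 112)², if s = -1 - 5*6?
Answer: 11614464/961 ≈ 12086.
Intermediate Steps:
s = -31 (s = -1 - 30 = -31)
((61/(-61) + 33/s) + 112)² = ((61/(-61) + 33/(-31)) + 112)² = ((61*(-1/61) + 33*(-1/31)) + 112)² = ((-1 - 33/31) + 112)² = (-64/31 + 112)² = (3408/31)² = 11614464/961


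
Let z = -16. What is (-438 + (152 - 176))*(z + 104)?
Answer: -40656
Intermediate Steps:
(-438 + (152 - 176))*(z + 104) = (-438 + (152 - 176))*(-16 + 104) = (-438 - 24)*88 = -462*88 = -40656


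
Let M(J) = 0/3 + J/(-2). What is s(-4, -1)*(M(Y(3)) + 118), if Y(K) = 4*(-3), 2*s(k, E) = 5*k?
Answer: -1240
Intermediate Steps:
s(k, E) = 5*k/2 (s(k, E) = (5*k)/2 = 5*k/2)
Y(K) = -12
M(J) = -J/2 (M(J) = 0*(⅓) + J*(-½) = 0 - J/2 = -J/2)
s(-4, -1)*(M(Y(3)) + 118) = ((5/2)*(-4))*(-½*(-12) + 118) = -10*(6 + 118) = -10*124 = -1240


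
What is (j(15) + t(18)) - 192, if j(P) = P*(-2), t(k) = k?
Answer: -204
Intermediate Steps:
j(P) = -2*P
(j(15) + t(18)) - 192 = (-2*15 + 18) - 192 = (-30 + 18) - 192 = -12 - 192 = -204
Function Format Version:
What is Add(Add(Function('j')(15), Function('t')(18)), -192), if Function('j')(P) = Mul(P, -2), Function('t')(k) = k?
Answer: -204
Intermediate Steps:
Function('j')(P) = Mul(-2, P)
Add(Add(Function('j')(15), Function('t')(18)), -192) = Add(Add(Mul(-2, 15), 18), -192) = Add(Add(-30, 18), -192) = Add(-12, -192) = -204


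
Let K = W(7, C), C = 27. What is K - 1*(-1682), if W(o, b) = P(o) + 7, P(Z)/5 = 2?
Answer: 1699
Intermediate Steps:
P(Z) = 10 (P(Z) = 5*2 = 10)
W(o, b) = 17 (W(o, b) = 10 + 7 = 17)
K = 17
K - 1*(-1682) = 17 - 1*(-1682) = 17 + 1682 = 1699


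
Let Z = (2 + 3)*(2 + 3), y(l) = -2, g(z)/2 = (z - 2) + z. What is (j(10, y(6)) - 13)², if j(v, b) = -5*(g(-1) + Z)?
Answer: 9604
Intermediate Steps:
g(z) = -4 + 4*z (g(z) = 2*((z - 2) + z) = 2*((-2 + z) + z) = 2*(-2 + 2*z) = -4 + 4*z)
Z = 25 (Z = 5*5 = 25)
j(v, b) = -85 (j(v, b) = -5*((-4 + 4*(-1)) + 25) = -5*((-4 - 4) + 25) = -5*(-8 + 25) = -5*17 = -85)
(j(10, y(6)) - 13)² = (-85 - 13)² = (-98)² = 9604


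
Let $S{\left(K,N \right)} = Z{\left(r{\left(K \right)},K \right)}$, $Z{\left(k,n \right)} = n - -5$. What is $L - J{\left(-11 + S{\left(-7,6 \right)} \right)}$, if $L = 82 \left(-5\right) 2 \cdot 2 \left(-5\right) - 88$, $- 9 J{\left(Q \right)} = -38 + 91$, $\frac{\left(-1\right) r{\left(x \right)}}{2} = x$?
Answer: $\frac{73061}{9} \approx 8117.9$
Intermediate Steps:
$r{\left(x \right)} = - 2 x$
$Z{\left(k,n \right)} = 5 + n$ ($Z{\left(k,n \right)} = n + 5 = 5 + n$)
$S{\left(K,N \right)} = 5 + K$
$J{\left(Q \right)} = - \frac{53}{9}$ ($J{\left(Q \right)} = - \frac{-38 + 91}{9} = \left(- \frac{1}{9}\right) 53 = - \frac{53}{9}$)
$L = 8112$ ($L = 82 \left(\left(-10\right) \left(-10\right)\right) - 88 = 82 \cdot 100 - 88 = 8200 - 88 = 8112$)
$L - J{\left(-11 + S{\left(-7,6 \right)} \right)} = 8112 - - \frac{53}{9} = 8112 + \frac{53}{9} = \frac{73061}{9}$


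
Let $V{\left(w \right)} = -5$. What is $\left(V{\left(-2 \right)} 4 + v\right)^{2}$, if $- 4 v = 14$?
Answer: $\frac{2209}{4} \approx 552.25$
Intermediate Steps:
$v = - \frac{7}{2}$ ($v = \left(- \frac{1}{4}\right) 14 = - \frac{7}{2} \approx -3.5$)
$\left(V{\left(-2 \right)} 4 + v\right)^{2} = \left(\left(-5\right) 4 - \frac{7}{2}\right)^{2} = \left(-20 - \frac{7}{2}\right)^{2} = \left(- \frac{47}{2}\right)^{2} = \frac{2209}{4}$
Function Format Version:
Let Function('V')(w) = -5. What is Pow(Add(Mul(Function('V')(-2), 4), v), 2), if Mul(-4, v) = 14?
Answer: Rational(2209, 4) ≈ 552.25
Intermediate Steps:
v = Rational(-7, 2) (v = Mul(Rational(-1, 4), 14) = Rational(-7, 2) ≈ -3.5000)
Pow(Add(Mul(Function('V')(-2), 4), v), 2) = Pow(Add(Mul(-5, 4), Rational(-7, 2)), 2) = Pow(Add(-20, Rational(-7, 2)), 2) = Pow(Rational(-47, 2), 2) = Rational(2209, 4)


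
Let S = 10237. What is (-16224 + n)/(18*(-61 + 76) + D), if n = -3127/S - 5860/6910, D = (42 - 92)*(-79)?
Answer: -114772955447/29851296740 ≈ -3.8448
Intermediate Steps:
D = 3950 (D = -50*(-79) = 3950)
n = -8159639/7073767 (n = -3127/10237 - 5860/6910 = -3127*1/10237 - 5860*1/6910 = -3127/10237 - 586/691 = -8159639/7073767 ≈ -1.1535)
(-16224 + n)/(18*(-61 + 76) + D) = (-16224 - 8159639/7073767)/(18*(-61 + 76) + 3950) = -114772955447/(7073767*(18*15 + 3950)) = -114772955447/(7073767*(270 + 3950)) = -114772955447/7073767/4220 = -114772955447/7073767*1/4220 = -114772955447/29851296740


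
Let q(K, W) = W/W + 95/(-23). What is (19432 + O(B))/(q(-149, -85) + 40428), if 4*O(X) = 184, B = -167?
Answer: 223997/464886 ≈ 0.48183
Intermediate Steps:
O(X) = 46 (O(X) = (¼)*184 = 46)
q(K, W) = -72/23 (q(K, W) = 1 + 95*(-1/23) = 1 - 95/23 = -72/23)
(19432 + O(B))/(q(-149, -85) + 40428) = (19432 + 46)/(-72/23 + 40428) = 19478/(929772/23) = 19478*(23/929772) = 223997/464886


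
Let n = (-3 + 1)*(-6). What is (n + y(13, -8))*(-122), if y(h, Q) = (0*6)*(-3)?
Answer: -1464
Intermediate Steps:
y(h, Q) = 0 (y(h, Q) = 0*(-3) = 0)
n = 12 (n = -2*(-6) = 12)
(n + y(13, -8))*(-122) = (12 + 0)*(-122) = 12*(-122) = -1464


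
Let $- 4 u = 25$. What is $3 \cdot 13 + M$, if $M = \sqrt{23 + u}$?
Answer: $39 + \frac{\sqrt{67}}{2} \approx 43.093$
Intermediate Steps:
$u = - \frac{25}{4}$ ($u = \left(- \frac{1}{4}\right) 25 = - \frac{25}{4} \approx -6.25$)
$M = \frac{\sqrt{67}}{2}$ ($M = \sqrt{23 - \frac{25}{4}} = \sqrt{\frac{67}{4}} = \frac{\sqrt{67}}{2} \approx 4.0927$)
$3 \cdot 13 + M = 3 \cdot 13 + \frac{\sqrt{67}}{2} = 39 + \frac{\sqrt{67}}{2}$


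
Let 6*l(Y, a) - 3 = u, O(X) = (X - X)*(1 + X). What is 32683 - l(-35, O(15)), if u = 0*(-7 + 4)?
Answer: 65365/2 ≈ 32683.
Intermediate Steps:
O(X) = 0 (O(X) = 0*(1 + X) = 0)
u = 0 (u = 0*(-3) = 0)
l(Y, a) = ½ (l(Y, a) = ½ + (⅙)*0 = ½ + 0 = ½)
32683 - l(-35, O(15)) = 32683 - 1*½ = 32683 - ½ = 65365/2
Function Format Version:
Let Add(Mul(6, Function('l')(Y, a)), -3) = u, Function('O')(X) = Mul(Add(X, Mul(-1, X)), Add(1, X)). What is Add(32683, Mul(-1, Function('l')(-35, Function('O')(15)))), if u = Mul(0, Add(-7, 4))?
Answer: Rational(65365, 2) ≈ 32683.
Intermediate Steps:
Function('O')(X) = 0 (Function('O')(X) = Mul(0, Add(1, X)) = 0)
u = 0 (u = Mul(0, -3) = 0)
Function('l')(Y, a) = Rational(1, 2) (Function('l')(Y, a) = Add(Rational(1, 2), Mul(Rational(1, 6), 0)) = Add(Rational(1, 2), 0) = Rational(1, 2))
Add(32683, Mul(-1, Function('l')(-35, Function('O')(15)))) = Add(32683, Mul(-1, Rational(1, 2))) = Add(32683, Rational(-1, 2)) = Rational(65365, 2)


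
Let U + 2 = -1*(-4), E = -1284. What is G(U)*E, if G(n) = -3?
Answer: 3852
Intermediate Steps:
U = 2 (U = -2 - 1*(-4) = -2 + 4 = 2)
G(U)*E = -3*(-1284) = 3852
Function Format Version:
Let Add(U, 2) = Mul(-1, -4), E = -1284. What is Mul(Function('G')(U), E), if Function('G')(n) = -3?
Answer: 3852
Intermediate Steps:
U = 2 (U = Add(-2, Mul(-1, -4)) = Add(-2, 4) = 2)
Mul(Function('G')(U), E) = Mul(-3, -1284) = 3852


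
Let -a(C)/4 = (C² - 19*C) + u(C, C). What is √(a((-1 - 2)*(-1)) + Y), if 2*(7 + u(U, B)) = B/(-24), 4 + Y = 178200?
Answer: √713665/2 ≈ 422.39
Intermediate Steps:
Y = 178196 (Y = -4 + 178200 = 178196)
u(U, B) = -7 - B/48 (u(U, B) = -7 + (B/(-24))/2 = -7 + (B*(-1/24))/2 = -7 + (-B/24)/2 = -7 - B/48)
a(C) = 28 - 4*C² + 913*C/12 (a(C) = -4*((C² - 19*C) + (-7 - C/48)) = -4*(-7 + C² - 913*C/48) = 28 - 4*C² + 913*C/12)
√(a((-1 - 2)*(-1)) + Y) = √((28 - 4*(-1 - 2)² + 913*((-1 - 2)*(-1))/12) + 178196) = √((28 - 4*(-3*(-1))² + 913*(-3*(-1))/12) + 178196) = √((28 - 4*3² + (913/12)*3) + 178196) = √((28 - 4*9 + 913/4) + 178196) = √((28 - 36 + 913/4) + 178196) = √(881/4 + 178196) = √(713665/4) = √713665/2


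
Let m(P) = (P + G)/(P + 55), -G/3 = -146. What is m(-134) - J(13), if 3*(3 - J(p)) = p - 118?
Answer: -3306/79 ≈ -41.848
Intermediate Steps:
G = 438 (G = -3*(-146) = 438)
J(p) = 127/3 - p/3 (J(p) = 3 - (p - 118)/3 = 3 - (-118 + p)/3 = 3 + (118/3 - p/3) = 127/3 - p/3)
m(P) = (438 + P)/(55 + P) (m(P) = (P + 438)/(P + 55) = (438 + P)/(55 + P))
m(-134) - J(13) = (438 - 134)/(55 - 134) - (127/3 - ⅓*13) = 304/(-79) - (127/3 - 13/3) = -1/79*304 - 1*38 = -304/79 - 38 = -3306/79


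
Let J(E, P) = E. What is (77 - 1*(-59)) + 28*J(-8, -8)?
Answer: -88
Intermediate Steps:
(77 - 1*(-59)) + 28*J(-8, -8) = (77 - 1*(-59)) + 28*(-8) = (77 + 59) - 224 = 136 - 224 = -88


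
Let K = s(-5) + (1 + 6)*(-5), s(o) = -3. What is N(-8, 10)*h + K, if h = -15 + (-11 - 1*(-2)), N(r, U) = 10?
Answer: -278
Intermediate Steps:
K = -38 (K = -3 + (1 + 6)*(-5) = -3 + 7*(-5) = -3 - 35 = -38)
h = -24 (h = -15 + (-11 + 2) = -15 - 9 = -24)
N(-8, 10)*h + K = 10*(-24) - 38 = -240 - 38 = -278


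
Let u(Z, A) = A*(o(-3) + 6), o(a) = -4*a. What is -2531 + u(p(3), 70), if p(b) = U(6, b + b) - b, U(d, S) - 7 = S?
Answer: -1271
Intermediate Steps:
U(d, S) = 7 + S
p(b) = 7 + b (p(b) = (7 + (b + b)) - b = (7 + 2*b) - b = 7 + b)
u(Z, A) = 18*A (u(Z, A) = A*(-4*(-3) + 6) = A*(12 + 6) = A*18 = 18*A)
-2531 + u(p(3), 70) = -2531 + 18*70 = -2531 + 1260 = -1271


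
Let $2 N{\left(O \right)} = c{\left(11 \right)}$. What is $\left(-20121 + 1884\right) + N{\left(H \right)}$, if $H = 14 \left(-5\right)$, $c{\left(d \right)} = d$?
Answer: $- \frac{36463}{2} \approx -18232.0$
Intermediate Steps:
$H = -70$
$N{\left(O \right)} = \frac{11}{2}$ ($N{\left(O \right)} = \frac{1}{2} \cdot 11 = \frac{11}{2}$)
$\left(-20121 + 1884\right) + N{\left(H \right)} = \left(-20121 + 1884\right) + \frac{11}{2} = -18237 + \frac{11}{2} = - \frac{36463}{2}$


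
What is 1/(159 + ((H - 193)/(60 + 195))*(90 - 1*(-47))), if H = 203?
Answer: 51/8383 ≈ 0.0060837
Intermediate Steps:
1/(159 + ((H - 193)/(60 + 195))*(90 - 1*(-47))) = 1/(159 + ((203 - 193)/(60 + 195))*(90 - 1*(-47))) = 1/(159 + (10/255)*(90 + 47)) = 1/(159 + (10*(1/255))*137) = 1/(159 + (2/51)*137) = 1/(159 + 274/51) = 1/(8383/51) = 51/8383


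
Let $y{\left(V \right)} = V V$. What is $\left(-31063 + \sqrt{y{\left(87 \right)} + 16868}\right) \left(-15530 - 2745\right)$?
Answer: $567676325 - 18275 \sqrt{24437} \approx 5.6482 \cdot 10^{8}$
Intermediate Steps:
$y{\left(V \right)} = V^{2}$
$\left(-31063 + \sqrt{y{\left(87 \right)} + 16868}\right) \left(-15530 - 2745\right) = \left(-31063 + \sqrt{87^{2} + 16868}\right) \left(-15530 - 2745\right) = \left(-31063 + \sqrt{7569 + 16868}\right) \left(-18275\right) = \left(-31063 + \sqrt{24437}\right) \left(-18275\right) = 567676325 - 18275 \sqrt{24437}$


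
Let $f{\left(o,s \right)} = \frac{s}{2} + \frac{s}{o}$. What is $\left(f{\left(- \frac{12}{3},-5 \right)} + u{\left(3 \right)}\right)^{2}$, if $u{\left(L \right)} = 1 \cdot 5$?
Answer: $\frac{225}{16} \approx 14.063$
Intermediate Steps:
$f{\left(o,s \right)} = \frac{s}{2} + \frac{s}{o}$ ($f{\left(o,s \right)} = s \frac{1}{2} + \frac{s}{o} = \frac{s}{2} + \frac{s}{o}$)
$u{\left(L \right)} = 5$
$\left(f{\left(- \frac{12}{3},-5 \right)} + u{\left(3 \right)}\right)^{2} = \left(\left(\frac{1}{2} \left(-5\right) - \frac{5}{\left(-12\right) \frac{1}{3}}\right) + 5\right)^{2} = \left(\left(- \frac{5}{2} - \frac{5}{\left(-12\right) \frac{1}{3}}\right) + 5\right)^{2} = \left(\left(- \frac{5}{2} - \frac{5}{-4}\right) + 5\right)^{2} = \left(\left(- \frac{5}{2} - - \frac{5}{4}\right) + 5\right)^{2} = \left(\left(- \frac{5}{2} + \frac{5}{4}\right) + 5\right)^{2} = \left(- \frac{5}{4} + 5\right)^{2} = \left(\frac{15}{4}\right)^{2} = \frac{225}{16}$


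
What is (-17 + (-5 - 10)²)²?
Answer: 43264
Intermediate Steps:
(-17 + (-5 - 10)²)² = (-17 + (-15)²)² = (-17 + 225)² = 208² = 43264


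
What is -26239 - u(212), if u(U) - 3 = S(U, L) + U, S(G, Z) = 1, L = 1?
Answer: -26455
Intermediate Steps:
u(U) = 4 + U (u(U) = 3 + (1 + U) = 4 + U)
-26239 - u(212) = -26239 - (4 + 212) = -26239 - 1*216 = -26239 - 216 = -26455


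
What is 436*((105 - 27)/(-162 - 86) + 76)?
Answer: 1022965/31 ≈ 32999.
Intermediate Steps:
436*((105 - 27)/(-162 - 86) + 76) = 436*(78/(-248) + 76) = 436*(78*(-1/248) + 76) = 436*(-39/124 + 76) = 436*(9385/124) = 1022965/31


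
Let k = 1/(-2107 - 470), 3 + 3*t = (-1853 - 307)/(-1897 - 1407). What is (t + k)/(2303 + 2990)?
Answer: -832784/5633345193 ≈ -0.00014783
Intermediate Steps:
t = -323/413 (t = -1 + ((-1853 - 307)/(-1897 - 1407))/3 = -1 + (-2160/(-3304))/3 = -1 + (-2160*(-1/3304))/3 = -1 + (⅓)*(270/413) = -1 + 90/413 = -323/413 ≈ -0.78208)
k = -1/2577 (k = 1/(-2577) = -1/2577 ≈ -0.00038805)
(t + k)/(2303 + 2990) = (-323/413 - 1/2577)/(2303 + 2990) = -832784/1064301/5293 = -832784/1064301*1/5293 = -832784/5633345193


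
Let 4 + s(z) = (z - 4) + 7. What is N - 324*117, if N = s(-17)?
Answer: -37926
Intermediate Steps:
s(z) = -1 + z (s(z) = -4 + ((z - 4) + 7) = -4 + ((-4 + z) + 7) = -4 + (3 + z) = -1 + z)
N = -18 (N = -1 - 17 = -18)
N - 324*117 = -18 - 324*117 = -18 - 37908 = -37926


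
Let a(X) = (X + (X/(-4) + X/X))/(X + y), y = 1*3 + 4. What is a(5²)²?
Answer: 6241/16384 ≈ 0.38092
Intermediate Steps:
y = 7 (y = 3 + 4 = 7)
a(X) = (1 + 3*X/4)/(7 + X) (a(X) = (X + (X/(-4) + X/X))/(X + 7) = (X + (X*(-¼) + 1))/(7 + X) = (X + (-X/4 + 1))/(7 + X) = (X + (1 - X/4))/(7 + X) = (1 + 3*X/4)/(7 + X))
a(5²)² = ((4 + 3*5²)/(4*(7 + 5²)))² = ((4 + 3*25)/(4*(7 + 25)))² = ((¼)*(4 + 75)/32)² = ((¼)*(1/32)*79)² = (79/128)² = 6241/16384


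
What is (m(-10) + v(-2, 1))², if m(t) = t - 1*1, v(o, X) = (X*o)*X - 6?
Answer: 361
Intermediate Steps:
v(o, X) = -6 + o*X² (v(o, X) = o*X² - 6 = -6 + o*X²)
m(t) = -1 + t (m(t) = t - 1 = -1 + t)
(m(-10) + v(-2, 1))² = ((-1 - 10) + (-6 - 2*1²))² = (-11 + (-6 - 2*1))² = (-11 + (-6 - 2))² = (-11 - 8)² = (-19)² = 361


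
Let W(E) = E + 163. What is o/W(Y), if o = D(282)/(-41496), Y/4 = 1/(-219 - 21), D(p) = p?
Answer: -705/16907891 ≈ -4.1696e-5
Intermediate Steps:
Y = -1/60 (Y = 4/(-219 - 21) = 4/(-240) = 4*(-1/240) = -1/60 ≈ -0.016667)
W(E) = 163 + E
o = -47/6916 (o = 282/(-41496) = 282*(-1/41496) = -47/6916 ≈ -0.0067958)
o/W(Y) = -47/(6916*(163 - 1/60)) = -47/(6916*9779/60) = -47/6916*60/9779 = -705/16907891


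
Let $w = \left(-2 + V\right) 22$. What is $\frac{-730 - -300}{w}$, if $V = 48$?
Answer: $- \frac{215}{506} \approx -0.4249$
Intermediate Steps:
$w = 1012$ ($w = \left(-2 + 48\right) 22 = 46 \cdot 22 = 1012$)
$\frac{-730 - -300}{w} = \frac{-730 - -300}{1012} = \left(-730 + 300\right) \frac{1}{1012} = \left(-430\right) \frac{1}{1012} = - \frac{215}{506}$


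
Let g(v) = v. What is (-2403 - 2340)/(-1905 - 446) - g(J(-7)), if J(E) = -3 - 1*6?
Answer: 25902/2351 ≈ 11.017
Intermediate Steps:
J(E) = -9 (J(E) = -3 - 6 = -9)
(-2403 - 2340)/(-1905 - 446) - g(J(-7)) = (-2403 - 2340)/(-1905 - 446) - 1*(-9) = -4743/(-2351) + 9 = -4743*(-1/2351) + 9 = 4743/2351 + 9 = 25902/2351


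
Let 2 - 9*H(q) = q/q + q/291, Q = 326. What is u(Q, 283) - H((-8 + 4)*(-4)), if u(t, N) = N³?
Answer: 59360124478/2619 ≈ 2.2665e+7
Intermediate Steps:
H(q) = ⅑ - q/2619 (H(q) = 2/9 - (q/q + q/291)/9 = 2/9 - (1 + q*(1/291))/9 = 2/9 - (1 + q/291)/9 = 2/9 + (-⅑ - q/2619) = ⅑ - q/2619)
u(Q, 283) - H((-8 + 4)*(-4)) = 283³ - (⅑ - (-8 + 4)*(-4)/2619) = 22665187 - (⅑ - (-4)*(-4)/2619) = 22665187 - (⅑ - 1/2619*16) = 22665187 - (⅑ - 16/2619) = 22665187 - 1*275/2619 = 22665187 - 275/2619 = 59360124478/2619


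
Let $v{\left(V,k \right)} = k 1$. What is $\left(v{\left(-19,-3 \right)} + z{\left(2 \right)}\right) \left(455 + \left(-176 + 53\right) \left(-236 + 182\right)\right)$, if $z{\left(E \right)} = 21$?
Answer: $127746$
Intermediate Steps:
$v{\left(V,k \right)} = k$
$\left(v{\left(-19,-3 \right)} + z{\left(2 \right)}\right) \left(455 + \left(-176 + 53\right) \left(-236 + 182\right)\right) = \left(-3 + 21\right) \left(455 + \left(-176 + 53\right) \left(-236 + 182\right)\right) = 18 \left(455 - -6642\right) = 18 \left(455 + 6642\right) = 18 \cdot 7097 = 127746$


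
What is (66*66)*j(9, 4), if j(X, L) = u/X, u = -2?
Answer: -968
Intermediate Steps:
j(X, L) = -2/X
(66*66)*j(9, 4) = (66*66)*(-2/9) = 4356*(-2*⅑) = 4356*(-2/9) = -968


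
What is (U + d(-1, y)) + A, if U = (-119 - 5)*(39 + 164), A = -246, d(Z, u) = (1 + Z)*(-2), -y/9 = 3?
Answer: -25418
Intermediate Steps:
y = -27 (y = -9*3 = -27)
d(Z, u) = -2 - 2*Z
U = -25172 (U = -124*203 = -25172)
(U + d(-1, y)) + A = (-25172 + (-2 - 2*(-1))) - 246 = (-25172 + (-2 + 2)) - 246 = (-25172 + 0) - 246 = -25172 - 246 = -25418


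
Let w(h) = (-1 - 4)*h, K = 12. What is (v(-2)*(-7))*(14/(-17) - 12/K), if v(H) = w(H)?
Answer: 2170/17 ≈ 127.65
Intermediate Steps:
w(h) = -5*h
v(H) = -5*H
(v(-2)*(-7))*(14/(-17) - 12/K) = (-5*(-2)*(-7))*(14/(-17) - 12/12) = (10*(-7))*(14*(-1/17) - 12*1/12) = -70*(-14/17 - 1) = -70*(-31/17) = 2170/17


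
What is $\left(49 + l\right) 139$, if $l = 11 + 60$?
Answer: $16680$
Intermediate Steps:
$l = 71$
$\left(49 + l\right) 139 = \left(49 + 71\right) 139 = 120 \cdot 139 = 16680$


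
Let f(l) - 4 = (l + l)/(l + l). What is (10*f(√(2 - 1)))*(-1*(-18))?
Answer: 900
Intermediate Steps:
f(l) = 5 (f(l) = 4 + (l + l)/(l + l) = 4 + (2*l)/((2*l)) = 4 + (2*l)*(1/(2*l)) = 4 + 1 = 5)
(10*f(√(2 - 1)))*(-1*(-18)) = (10*5)*(-1*(-18)) = 50*18 = 900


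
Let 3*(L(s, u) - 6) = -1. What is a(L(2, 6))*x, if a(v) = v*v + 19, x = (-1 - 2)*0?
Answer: 0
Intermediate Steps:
L(s, u) = 17/3 (L(s, u) = 6 + (1/3)*(-1) = 6 - 1/3 = 17/3)
x = 0 (x = -3*0 = 0)
a(v) = 19 + v**2 (a(v) = v**2 + 19 = 19 + v**2)
a(L(2, 6))*x = (19 + (17/3)**2)*0 = (19 + 289/9)*0 = (460/9)*0 = 0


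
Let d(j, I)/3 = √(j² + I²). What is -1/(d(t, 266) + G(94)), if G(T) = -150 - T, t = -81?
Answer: -244/636317 - 3*√77317/636317 ≈ -0.0016944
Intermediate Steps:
d(j, I) = 3*√(I² + j²) (d(j, I) = 3*√(j² + I²) = 3*√(I² + j²))
-1/(d(t, 266) + G(94)) = -1/(3*√(266² + (-81)²) + (-150 - 1*94)) = -1/(3*√(70756 + 6561) + (-150 - 94)) = -1/(3*√77317 - 244) = -1/(-244 + 3*√77317)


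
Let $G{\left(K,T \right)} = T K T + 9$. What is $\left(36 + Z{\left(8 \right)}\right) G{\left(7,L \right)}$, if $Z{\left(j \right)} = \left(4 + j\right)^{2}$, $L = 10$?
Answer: $127620$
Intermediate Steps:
$G{\left(K,T \right)} = 9 + K T^{2}$ ($G{\left(K,T \right)} = K T T + 9 = K T^{2} + 9 = 9 + K T^{2}$)
$\left(36 + Z{\left(8 \right)}\right) G{\left(7,L \right)} = \left(36 + \left(4 + 8\right)^{2}\right) \left(9 + 7 \cdot 10^{2}\right) = \left(36 + 12^{2}\right) \left(9 + 7 \cdot 100\right) = \left(36 + 144\right) \left(9 + 700\right) = 180 \cdot 709 = 127620$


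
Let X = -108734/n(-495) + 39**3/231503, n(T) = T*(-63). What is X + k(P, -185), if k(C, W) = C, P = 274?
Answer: 1954798984883/7219421055 ≈ 270.77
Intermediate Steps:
n(T) = -63*T
X = -23322384187/7219421055 (X = -108734/((-63*(-495))) + 39**3/231503 = -108734/31185 + 59319*(1/231503) = -108734*1/31185 + 59319/231503 = -108734/31185 + 59319/231503 = -23322384187/7219421055 ≈ -3.2305)
X + k(P, -185) = -23322384187/7219421055 + 274 = 1954798984883/7219421055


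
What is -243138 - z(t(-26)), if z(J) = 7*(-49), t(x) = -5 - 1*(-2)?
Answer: -242795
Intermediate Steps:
t(x) = -3 (t(x) = -5 + 2 = -3)
z(J) = -343
-243138 - z(t(-26)) = -243138 - 1*(-343) = -243138 + 343 = -242795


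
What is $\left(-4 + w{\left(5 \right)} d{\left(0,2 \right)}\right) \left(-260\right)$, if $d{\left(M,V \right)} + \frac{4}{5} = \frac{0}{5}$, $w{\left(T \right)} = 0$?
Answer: $1040$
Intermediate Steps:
$d{\left(M,V \right)} = - \frac{4}{5}$ ($d{\left(M,V \right)} = - \frac{4}{5} + \frac{0}{5} = - \frac{4}{5} + 0 \cdot \frac{1}{5} = - \frac{4}{5} + 0 = - \frac{4}{5}$)
$\left(-4 + w{\left(5 \right)} d{\left(0,2 \right)}\right) \left(-260\right) = \left(-4 + 0 \left(- \frac{4}{5}\right)\right) \left(-260\right) = \left(-4 + 0\right) \left(-260\right) = \left(-4\right) \left(-260\right) = 1040$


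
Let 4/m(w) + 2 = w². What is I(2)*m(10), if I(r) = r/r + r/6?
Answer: 8/147 ≈ 0.054422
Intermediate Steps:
I(r) = 1 + r/6 (I(r) = 1 + r*(⅙) = 1 + r/6)
m(w) = 4/(-2 + w²)
I(2)*m(10) = (1 + (⅙)*2)*(4/(-2 + 10²)) = (1 + ⅓)*(4/(-2 + 100)) = 4*(4/98)/3 = 4*(4*(1/98))/3 = (4/3)*(2/49) = 8/147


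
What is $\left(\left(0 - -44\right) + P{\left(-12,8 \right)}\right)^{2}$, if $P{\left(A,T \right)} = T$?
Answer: $2704$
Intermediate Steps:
$\left(\left(0 - -44\right) + P{\left(-12,8 \right)}\right)^{2} = \left(\left(0 - -44\right) + 8\right)^{2} = \left(\left(0 + 44\right) + 8\right)^{2} = \left(44 + 8\right)^{2} = 52^{2} = 2704$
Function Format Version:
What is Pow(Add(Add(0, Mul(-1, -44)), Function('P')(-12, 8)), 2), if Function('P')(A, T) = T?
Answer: 2704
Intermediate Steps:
Pow(Add(Add(0, Mul(-1, -44)), Function('P')(-12, 8)), 2) = Pow(Add(Add(0, Mul(-1, -44)), 8), 2) = Pow(Add(Add(0, 44), 8), 2) = Pow(Add(44, 8), 2) = Pow(52, 2) = 2704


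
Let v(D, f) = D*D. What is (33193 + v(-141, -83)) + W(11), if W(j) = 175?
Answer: 53249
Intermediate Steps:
v(D, f) = D²
(33193 + v(-141, -83)) + W(11) = (33193 + (-141)²) + 175 = (33193 + 19881) + 175 = 53074 + 175 = 53249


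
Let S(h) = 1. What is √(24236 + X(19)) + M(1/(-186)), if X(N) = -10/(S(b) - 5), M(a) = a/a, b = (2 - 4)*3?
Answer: 1 + √96954/2 ≈ 156.69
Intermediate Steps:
b = -6 (b = -2*3 = -6)
M(a) = 1
X(N) = 5/2 (X(N) = -10/(1 - 5) = -10/(-4) = -10*(-¼) = 5/2)
√(24236 + X(19)) + M(1/(-186)) = √(24236 + 5/2) + 1 = √(48477/2) + 1 = √96954/2 + 1 = 1 + √96954/2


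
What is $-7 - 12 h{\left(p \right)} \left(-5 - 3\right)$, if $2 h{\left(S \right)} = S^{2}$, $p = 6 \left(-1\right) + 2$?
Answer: $761$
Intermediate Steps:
$p = -4$ ($p = -6 + 2 = -4$)
$h{\left(S \right)} = \frac{S^{2}}{2}$
$-7 - 12 h{\left(p \right)} \left(-5 - 3\right) = -7 - 12 \frac{\left(-4\right)^{2}}{2} \left(-5 - 3\right) = -7 - 12 \cdot \frac{1}{2} \cdot 16 \left(-8\right) = -7 - 12 \cdot 8 \left(-8\right) = -7 - -768 = -7 + 768 = 761$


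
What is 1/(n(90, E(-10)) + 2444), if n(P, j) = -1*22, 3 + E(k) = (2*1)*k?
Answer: 1/2422 ≈ 0.00041288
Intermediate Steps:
E(k) = -3 + 2*k (E(k) = -3 + (2*1)*k = -3 + 2*k)
n(P, j) = -22
1/(n(90, E(-10)) + 2444) = 1/(-22 + 2444) = 1/2422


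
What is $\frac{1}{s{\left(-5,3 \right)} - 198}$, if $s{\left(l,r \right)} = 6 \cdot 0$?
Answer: $- \frac{1}{198} \approx -0.0050505$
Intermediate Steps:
$s{\left(l,r \right)} = 0$
$\frac{1}{s{\left(-5,3 \right)} - 198} = \frac{1}{0 - 198} = \frac{1}{-198} = - \frac{1}{198}$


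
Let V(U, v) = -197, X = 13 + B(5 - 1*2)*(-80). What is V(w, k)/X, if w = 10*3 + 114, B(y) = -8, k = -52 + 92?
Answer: -197/653 ≈ -0.30168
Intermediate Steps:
k = 40
w = 144 (w = 30 + 114 = 144)
X = 653 (X = 13 - 8*(-80) = 13 + 640 = 653)
V(w, k)/X = -197/653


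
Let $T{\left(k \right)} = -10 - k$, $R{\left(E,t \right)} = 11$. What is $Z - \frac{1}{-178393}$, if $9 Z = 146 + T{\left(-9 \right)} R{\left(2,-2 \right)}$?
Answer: $\frac{2675896}{178393} \approx 15.0$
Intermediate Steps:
$Z = 15$ ($Z = \frac{146 + \left(-10 - -9\right) 11}{9} = \frac{146 + \left(-10 + 9\right) 11}{9} = \frac{146 - 11}{9} = \frac{1}{9} \cdot 135 = 15$)
$Z - \frac{1}{-178393} = 15 - \frac{1}{-178393} = 15 - - \frac{1}{178393} = 15 + \frac{1}{178393} = \frac{2675896}{178393}$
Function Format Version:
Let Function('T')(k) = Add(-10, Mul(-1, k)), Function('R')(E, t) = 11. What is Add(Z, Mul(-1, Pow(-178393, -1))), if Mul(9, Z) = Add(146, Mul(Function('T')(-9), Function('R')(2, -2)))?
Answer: Rational(2675896, 178393) ≈ 15.000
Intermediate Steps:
Z = 15 (Z = Mul(Rational(1, 9), Add(146, Mul(Add(-10, Mul(-1, -9)), 11))) = Mul(Rational(1, 9), Add(146, Mul(Add(-10, 9), 11))) = Mul(Rational(1, 9), Add(146, Mul(-1, 11))) = Mul(Rational(1, 9), Add(146, -11)) = Mul(Rational(1, 9), 135) = 15)
Add(Z, Mul(-1, Pow(-178393, -1))) = Add(15, Mul(-1, Pow(-178393, -1))) = Add(15, Mul(-1, Rational(-1, 178393))) = Add(15, Rational(1, 178393)) = Rational(2675896, 178393)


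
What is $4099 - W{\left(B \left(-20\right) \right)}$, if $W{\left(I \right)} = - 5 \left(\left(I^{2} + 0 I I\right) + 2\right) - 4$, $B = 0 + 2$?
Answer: $12113$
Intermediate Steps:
$B = 2$
$W{\left(I \right)} = -14 - 5 I^{2}$ ($W{\left(I \right)} = - 5 \left(\left(I^{2} + 0 I\right) + 2\right) - 4 = - 5 \left(\left(I^{2} + 0\right) + 2\right) - 4 = - 5 \left(I^{2} + 2\right) - 4 = - 5 \left(2 + I^{2}\right) - 4 = \left(-10 - 5 I^{2}\right) - 4 = -14 - 5 I^{2}$)
$4099 - W{\left(B \left(-20\right) \right)} = 4099 - \left(-14 - 5 \left(2 \left(-20\right)\right)^{2}\right) = 4099 - \left(-14 - 5 \left(-40\right)^{2}\right) = 4099 - \left(-14 - 8000\right) = 4099 - -8014 = 4099 + 8014 = 12113$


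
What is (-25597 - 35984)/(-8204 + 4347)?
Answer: 61581/3857 ≈ 15.966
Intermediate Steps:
(-25597 - 35984)/(-8204 + 4347) = -61581/(-3857) = -61581*(-1/3857) = 61581/3857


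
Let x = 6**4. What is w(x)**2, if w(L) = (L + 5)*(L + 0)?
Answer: 2842919721216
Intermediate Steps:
x = 1296
w(L) = L*(5 + L) (w(L) = (5 + L)*L = L*(5 + L))
w(x)**2 = (1296*(5 + 1296))**2 = (1296*1301)**2 = 1686096**2 = 2842919721216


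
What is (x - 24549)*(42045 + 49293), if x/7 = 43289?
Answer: 25435258212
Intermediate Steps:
x = 303023 (x = 7*43289 = 303023)
(x - 24549)*(42045 + 49293) = (303023 - 24549)*(42045 + 49293) = 278474*91338 = 25435258212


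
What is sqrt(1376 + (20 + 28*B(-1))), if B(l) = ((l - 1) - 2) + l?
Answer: 2*sqrt(314) ≈ 35.440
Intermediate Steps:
B(l) = -3 + 2*l (B(l) = ((-1 + l) - 2) + l = (-3 + l) + l = -3 + 2*l)
sqrt(1376 + (20 + 28*B(-1))) = sqrt(1376 + (20 + 28*(-3 + 2*(-1)))) = sqrt(1376 + (20 + 28*(-3 - 2))) = sqrt(1376 + (20 + 28*(-5))) = sqrt(1376 + (20 - 140)) = sqrt(1376 - 120) = sqrt(1256) = 2*sqrt(314)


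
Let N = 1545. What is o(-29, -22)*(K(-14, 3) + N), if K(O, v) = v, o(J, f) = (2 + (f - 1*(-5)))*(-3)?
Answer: 69660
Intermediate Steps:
o(J, f) = -21 - 3*f (o(J, f) = (2 + (f + 5))*(-3) = (2 + (5 + f))*(-3) = (7 + f)*(-3) = -21 - 3*f)
o(-29, -22)*(K(-14, 3) + N) = (-21 - 3*(-22))*(3 + 1545) = (-21 + 66)*1548 = 45*1548 = 69660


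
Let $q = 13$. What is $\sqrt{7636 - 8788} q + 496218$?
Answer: $496218 + 312 i \sqrt{2} \approx 4.9622 \cdot 10^{5} + 441.23 i$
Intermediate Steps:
$\sqrt{7636 - 8788} q + 496218 = \sqrt{7636 - 8788} \cdot 13 + 496218 = \sqrt{-1152} \cdot 13 + 496218 = 24 i \sqrt{2} \cdot 13 + 496218 = 312 i \sqrt{2} + 496218 = 496218 + 312 i \sqrt{2}$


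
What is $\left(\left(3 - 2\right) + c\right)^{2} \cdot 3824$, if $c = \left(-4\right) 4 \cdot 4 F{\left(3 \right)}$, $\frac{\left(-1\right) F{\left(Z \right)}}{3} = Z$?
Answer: $1273120496$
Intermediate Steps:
$F{\left(Z \right)} = - 3 Z$
$c = 576$ ($c = \left(-4\right) 4 \cdot 4 \left(\left(-3\right) 3\right) = \left(-16\right) 4 \left(-9\right) = \left(-64\right) \left(-9\right) = 576$)
$\left(\left(3 - 2\right) + c\right)^{2} \cdot 3824 = \left(\left(3 - 2\right) + 576\right)^{2} \cdot 3824 = \left(1 + 576\right)^{2} \cdot 3824 = 577^{2} \cdot 3824 = 332929 \cdot 3824 = 1273120496$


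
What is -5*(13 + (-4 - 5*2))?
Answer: 5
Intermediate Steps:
-5*(13 + (-4 - 5*2)) = -5*(13 + (-4 - 10)) = -5*(13 - 14) = -5*(-1) = 5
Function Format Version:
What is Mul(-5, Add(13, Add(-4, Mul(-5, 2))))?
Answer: 5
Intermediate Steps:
Mul(-5, Add(13, Add(-4, Mul(-5, 2)))) = Mul(-5, Add(13, Add(-4, -10))) = Mul(-5, Add(13, -14)) = Mul(-5, -1) = 5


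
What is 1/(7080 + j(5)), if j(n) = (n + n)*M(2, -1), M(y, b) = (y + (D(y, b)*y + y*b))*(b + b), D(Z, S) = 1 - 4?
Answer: 1/7200 ≈ 0.00013889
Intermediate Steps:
D(Z, S) = -3
M(y, b) = 2*b*(-2*y + b*y) (M(y, b) = (y + (-3*y + y*b))*(b + b) = (y + (-3*y + b*y))*(2*b) = (-2*y + b*y)*(2*b) = 2*b*(-2*y + b*y))
j(n) = 24*n (j(n) = (n + n)*(2*(-1)*2*(-2 - 1)) = (2*n)*(2*(-1)*2*(-3)) = (2*n)*12 = 24*n)
1/(7080 + j(5)) = 1/(7080 + 24*5) = 1/(7080 + 120) = 1/7200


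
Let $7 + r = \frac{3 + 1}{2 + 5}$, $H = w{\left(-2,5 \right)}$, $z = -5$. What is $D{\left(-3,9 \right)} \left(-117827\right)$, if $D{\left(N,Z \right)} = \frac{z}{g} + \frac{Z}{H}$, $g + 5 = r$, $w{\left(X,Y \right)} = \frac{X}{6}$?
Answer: $\frac{50076475}{16} \approx 3.1298 \cdot 10^{6}$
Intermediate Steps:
$w{\left(X,Y \right)} = \frac{X}{6}$ ($w{\left(X,Y \right)} = X \frac{1}{6} = \frac{X}{6}$)
$H = - \frac{1}{3}$ ($H = \frac{1}{6} \left(-2\right) = - \frac{1}{3} \approx -0.33333$)
$r = - \frac{45}{7}$ ($r = -7 + \frac{3 + 1}{2 + 5} = -7 + \frac{4}{7} = - \frac{45}{7} \approx -6.4286$)
$g = - \frac{80}{7}$ ($g = -5 - \frac{45}{7} = - \frac{80}{7} \approx -11.429$)
$D{\left(N,Z \right)} = \frac{7}{16} - 3 Z$ ($D{\left(N,Z \right)} = - \frac{5}{- \frac{80}{7}} + \frac{Z}{- \frac{1}{3}} = \left(-5\right) \left(- \frac{7}{80}\right) + Z \left(-3\right) = \frac{7}{16} - 3 Z$)
$D{\left(-3,9 \right)} \left(-117827\right) = \left(\frac{7}{16} - 27\right) \left(-117827\right) = \left(- \frac{425}{16}\right) \left(-117827\right) = \frac{50076475}{16}$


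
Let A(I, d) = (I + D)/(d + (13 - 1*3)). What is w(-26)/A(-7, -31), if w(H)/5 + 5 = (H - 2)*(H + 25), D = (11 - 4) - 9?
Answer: 805/3 ≈ 268.33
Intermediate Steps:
D = -2 (D = 7 - 9 = -2)
w(H) = -25 + 5*(-2 + H)*(25 + H) (w(H) = -25 + 5*((H - 2)*(H + 25)) = -25 + 5*((-2 + H)*(25 + H)) = -25 + 5*(-2 + H)*(25 + H))
A(I, d) = (-2 + I)/(10 + d) (A(I, d) = (I - 2)/(d + (13 - 1*3)) = (-2 + I)/(d + (13 - 3)) = (-2 + I)/(d + 10) = (-2 + I)/(10 + d))
w(-26)/A(-7, -31) = (-275 + 5*(-26)**2 + 115*(-26))/(((-2 - 7)/(10 - 31))) = (-275 + 5*676 - 2990)/((-9/(-21))) = (-275 + 3380 - 2990)/((-1/21*(-9))) = 115/(3/7) = 115*(7/3) = 805/3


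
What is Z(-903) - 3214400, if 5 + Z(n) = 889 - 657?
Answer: -3214173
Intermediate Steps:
Z(n) = 227 (Z(n) = -5 + (889 - 657) = -5 + 232 = 227)
Z(-903) - 3214400 = 227 - 3214400 = -3214173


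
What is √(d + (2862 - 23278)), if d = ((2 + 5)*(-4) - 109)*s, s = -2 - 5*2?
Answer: 38*I*√13 ≈ 137.01*I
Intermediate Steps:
s = -12 (s = -2 - 10 = -12)
d = 1644 (d = ((2 + 5)*(-4) - 109)*(-12) = (7*(-4) - 109)*(-12) = (-28 - 109)*(-12) = -137*(-12) = 1644)
√(d + (2862 - 23278)) = √(1644 + (2862 - 23278)) = √(1644 - 20416) = √(-18772) = 38*I*√13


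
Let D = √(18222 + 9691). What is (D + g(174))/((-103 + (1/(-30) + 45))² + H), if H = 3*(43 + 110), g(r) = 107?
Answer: 96300/3444181 + 900*√27913/3444181 ≈ 0.071618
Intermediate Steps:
D = √27913 ≈ 167.07
H = 459 (H = 3*153 = 459)
(D + g(174))/((-103 + (1/(-30) + 45))² + H) = (√27913 + 107)/((-103 + (1/(-30) + 45))² + 459) = (107 + √27913)/((-103 + (-1/30 + 45))² + 459) = (107 + √27913)/((-103 + 1349/30)² + 459) = (107 + √27913)/((-1741/30)² + 459) = (107 + √27913)/(3031081/900 + 459) = (107 + √27913)/(3444181/900) = (107 + √27913)*(900/3444181) = 96300/3444181 + 900*√27913/3444181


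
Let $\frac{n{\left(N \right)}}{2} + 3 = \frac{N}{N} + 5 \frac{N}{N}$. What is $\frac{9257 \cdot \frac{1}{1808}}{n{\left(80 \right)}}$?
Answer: $\frac{9257}{10848} \approx 0.85334$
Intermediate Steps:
$n{\left(N \right)} = 6$ ($n{\left(N \right)} = -6 + 2 \left(\frac{N}{N} + 5 \frac{N}{N}\right) = -6 + 2 \left(1 + 5 \cdot 1\right) = -6 + 2 \left(1 + 5\right) = -6 + 2 \cdot 6 = -6 + 12 = 6$)
$\frac{9257 \cdot \frac{1}{1808}}{n{\left(80 \right)}} = \frac{9257 \cdot \frac{1}{1808}}{6} = 9257 \cdot \frac{1}{1808} \cdot \frac{1}{6} = \frac{9257}{1808} \cdot \frac{1}{6} = \frac{9257}{10848}$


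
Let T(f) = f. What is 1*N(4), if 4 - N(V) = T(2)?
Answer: 2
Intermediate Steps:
N(V) = 2 (N(V) = 4 - 1*2 = 4 - 2 = 2)
1*N(4) = 1*2 = 2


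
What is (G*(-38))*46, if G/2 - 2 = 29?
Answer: -108376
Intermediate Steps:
G = 62 (G = 4 + 2*29 = 4 + 58 = 62)
(G*(-38))*46 = (62*(-38))*46 = -2356*46 = -108376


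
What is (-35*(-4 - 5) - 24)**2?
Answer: 84681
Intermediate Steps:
(-35*(-4 - 5) - 24)**2 = (-35*(-9) - 24)**2 = (315 - 24)**2 = 291**2 = 84681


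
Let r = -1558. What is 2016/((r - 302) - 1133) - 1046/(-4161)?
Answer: -72026/170601 ≈ -0.42219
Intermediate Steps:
2016/((r - 302) - 1133) - 1046/(-4161) = 2016/((-1558 - 302) - 1133) - 1046/(-4161) = 2016/(-1860 - 1133) - 1046*(-1/4161) = 2016/(-2993) + 1046/4161 = 2016*(-1/2993) + 1046/4161 = -2016/2993 + 1046/4161 = -72026/170601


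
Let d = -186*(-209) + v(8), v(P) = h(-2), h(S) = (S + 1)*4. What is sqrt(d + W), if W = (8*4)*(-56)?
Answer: sqrt(37078) ≈ 192.56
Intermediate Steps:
h(S) = 4 + 4*S (h(S) = (1 + S)*4 = 4 + 4*S)
W = -1792 (W = 32*(-56) = -1792)
v(P) = -4 (v(P) = 4 + 4*(-2) = 4 - 8 = -4)
d = 38870 (d = -186*(-209) - 4 = 38874 - 4 = 38870)
sqrt(d + W) = sqrt(38870 - 1792) = sqrt(37078)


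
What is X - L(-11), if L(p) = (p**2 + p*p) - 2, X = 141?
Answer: -99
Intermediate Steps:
L(p) = -2 + 2*p**2 (L(p) = (p**2 + p**2) - 2 = 2*p**2 - 2 = -2 + 2*p**2)
X - L(-11) = 141 - (-2 + 2*(-11)**2) = 141 - (-2 + 2*121) = 141 - (-2 + 242) = 141 - 1*240 = 141 - 240 = -99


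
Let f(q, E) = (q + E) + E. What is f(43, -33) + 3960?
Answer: 3937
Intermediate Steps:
f(q, E) = q + 2*E (f(q, E) = (E + q) + E = q + 2*E)
f(43, -33) + 3960 = (43 + 2*(-33)) + 3960 = (43 - 66) + 3960 = -23 + 3960 = 3937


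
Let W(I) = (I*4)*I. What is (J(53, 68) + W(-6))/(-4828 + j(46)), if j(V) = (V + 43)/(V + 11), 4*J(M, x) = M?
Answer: -35853/1100428 ≈ -0.032581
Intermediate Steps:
J(M, x) = M/4
j(V) = (43 + V)/(11 + V)
W(I) = 4*I² (W(I) = (4*I)*I = 4*I²)
(J(53, 68) + W(-6))/(-4828 + j(46)) = ((¼)*53 + 4*(-6)²)/(-4828 + (43 + 46)/(11 + 46)) = (53/4 + 4*36)/(-4828 + 89/57) = (53/4 + 144)/(-4828 + (1/57)*89) = 629/(4*(-4828 + 89/57)) = 629/(4*(-275107/57)) = (629/4)*(-57/275107) = -35853/1100428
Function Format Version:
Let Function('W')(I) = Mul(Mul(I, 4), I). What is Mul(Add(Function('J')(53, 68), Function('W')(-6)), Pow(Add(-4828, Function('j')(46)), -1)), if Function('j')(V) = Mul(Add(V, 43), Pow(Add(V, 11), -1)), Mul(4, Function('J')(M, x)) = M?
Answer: Rational(-35853, 1100428) ≈ -0.032581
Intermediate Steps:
Function('J')(M, x) = Mul(Rational(1, 4), M)
Function('j')(V) = Mul(Pow(Add(11, V), -1), Add(43, V)) (Function('j')(V) = Mul(Add(43, V), Pow(Add(11, V), -1)) = Mul(Pow(Add(11, V), -1), Add(43, V)))
Function('W')(I) = Mul(4, Pow(I, 2)) (Function('W')(I) = Mul(Mul(4, I), I) = Mul(4, Pow(I, 2)))
Mul(Add(Function('J')(53, 68), Function('W')(-6)), Pow(Add(-4828, Function('j')(46)), -1)) = Mul(Add(Mul(Rational(1, 4), 53), Mul(4, Pow(-6, 2))), Pow(Add(-4828, Mul(Pow(Add(11, 46), -1), Add(43, 46))), -1)) = Mul(Add(Rational(53, 4), Mul(4, 36)), Pow(Add(-4828, Mul(Pow(57, -1), 89)), -1)) = Mul(Add(Rational(53, 4), 144), Pow(Add(-4828, Mul(Rational(1, 57), 89)), -1)) = Mul(Rational(629, 4), Pow(Add(-4828, Rational(89, 57)), -1)) = Mul(Rational(629, 4), Pow(Rational(-275107, 57), -1)) = Mul(Rational(629, 4), Rational(-57, 275107)) = Rational(-35853, 1100428)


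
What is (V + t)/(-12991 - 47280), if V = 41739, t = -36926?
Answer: -4813/60271 ≈ -0.079856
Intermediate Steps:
(V + t)/(-12991 - 47280) = (41739 - 36926)/(-12991 - 47280) = 4813/(-60271) = 4813*(-1/60271) = -4813/60271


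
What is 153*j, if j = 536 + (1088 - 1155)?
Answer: 71757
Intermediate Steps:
j = 469 (j = 536 - 67 = 469)
153*j = 153*469 = 71757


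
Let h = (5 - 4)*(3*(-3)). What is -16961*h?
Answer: 152649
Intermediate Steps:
h = -9 (h = 1*(-9) = -9)
-16961*h = -16961*(-9) = 152649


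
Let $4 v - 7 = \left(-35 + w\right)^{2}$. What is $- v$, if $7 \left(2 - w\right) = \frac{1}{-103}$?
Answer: $- \frac{569698151}{2079364} \approx -273.98$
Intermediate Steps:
$w = \frac{1443}{721}$ ($w = 2 - \frac{1}{7 \left(-103\right)} = 2 - - \frac{1}{721} = 2 + \frac{1}{721} = \frac{1443}{721} \approx 2.0014$)
$v = \frac{569698151}{2079364}$ ($v = \frac{7}{4} + \frac{\left(-35 + \frac{1443}{721}\right)^{2}}{4} = \frac{7}{4} + \frac{\left(- \frac{23792}{721}\right)^{2}}{4} = \frac{7}{4} + \frac{1}{4} \cdot \frac{566059264}{519841} = \frac{7}{4} + \frac{141514816}{519841} = \frac{569698151}{2079364} \approx 273.98$)
$- v = \left(-1\right) \frac{569698151}{2079364} = - \frac{569698151}{2079364}$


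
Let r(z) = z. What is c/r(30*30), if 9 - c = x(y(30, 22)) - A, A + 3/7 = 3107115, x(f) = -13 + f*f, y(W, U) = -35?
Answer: 2415709/700 ≈ 3451.0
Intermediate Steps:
x(f) = -13 + f²
A = 21749802/7 (A = -3/7 + 3107115 = 21749802/7 ≈ 3.1071e+6)
c = 21741381/7 (c = 9 - ((-13 + (-35)²) - 1*21749802/7) = 9 - ((-13 + 1225) - 21749802/7) = 9 - (1212 - 21749802/7) = 9 - 1*(-21741318/7) = 9 + 21741318/7 = 21741381/7 ≈ 3.1059e+6)
c/r(30*30) = 21741381/(7*((30*30))) = (21741381/7)/900 = (21741381/7)*(1/900) = 2415709/700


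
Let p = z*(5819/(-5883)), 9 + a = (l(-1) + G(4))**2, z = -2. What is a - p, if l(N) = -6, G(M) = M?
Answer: -41053/5883 ≈ -6.9782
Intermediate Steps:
a = -5 (a = -9 + (-6 + 4)**2 = -9 + (-2)**2 = -9 + 4 = -5)
p = 11638/5883 (p = -11638/(-5883) = -11638*(-1)/5883 = -2*(-5819/5883) = 11638/5883 ≈ 1.9782)
a - p = -5 - 1*11638/5883 = -5 - 11638/5883 = -41053/5883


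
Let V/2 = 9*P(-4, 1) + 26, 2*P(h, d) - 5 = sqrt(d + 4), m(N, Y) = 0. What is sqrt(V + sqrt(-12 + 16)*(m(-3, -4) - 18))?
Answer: sqrt(61 + 9*sqrt(5)) ≈ 9.0069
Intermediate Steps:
P(h, d) = 5/2 + sqrt(4 + d)/2 (P(h, d) = 5/2 + sqrt(d + 4)/2 = 5/2 + sqrt(4 + d)/2)
V = 97 + 9*sqrt(5) (V = 2*(9*(5/2 + sqrt(4 + 1)/2) + 26) = 2*(9*(5/2 + sqrt(5)/2) + 26) = 2*((45/2 + 9*sqrt(5)/2) + 26) = 2*(97/2 + 9*sqrt(5)/2) = 97 + 9*sqrt(5) ≈ 117.12)
sqrt(V + sqrt(-12 + 16)*(m(-3, -4) - 18)) = sqrt((97 + 9*sqrt(5)) + sqrt(-12 + 16)*(0 - 18)) = sqrt((97 + 9*sqrt(5)) + sqrt(4)*(-18)) = sqrt((97 + 9*sqrt(5)) + 2*(-18)) = sqrt((97 + 9*sqrt(5)) - 36) = sqrt(61 + 9*sqrt(5))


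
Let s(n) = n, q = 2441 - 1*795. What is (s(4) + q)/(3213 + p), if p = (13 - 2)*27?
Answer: 55/117 ≈ 0.47009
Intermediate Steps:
q = 1646 (q = 2441 - 795 = 1646)
p = 297 (p = 11*27 = 297)
(s(4) + q)/(3213 + p) = (4 + 1646)/(3213 + 297) = 1650/3510 = 1650*(1/3510) = 55/117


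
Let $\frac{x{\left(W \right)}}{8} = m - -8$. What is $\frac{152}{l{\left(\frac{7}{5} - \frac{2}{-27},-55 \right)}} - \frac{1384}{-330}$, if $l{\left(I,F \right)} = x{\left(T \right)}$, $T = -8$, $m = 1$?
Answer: $\frac{3121}{495} \approx 6.3051$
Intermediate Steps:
$x{\left(W \right)} = 72$ ($x{\left(W \right)} = 8 \left(1 - -8\right) = 8 \left(1 + 8\right) = 8 \cdot 9 = 72$)
$l{\left(I,F \right)} = 72$
$\frac{152}{l{\left(\frac{7}{5} - \frac{2}{-27},-55 \right)}} - \frac{1384}{-330} = \frac{152}{72} - \frac{1384}{-330} = 152 \cdot \frac{1}{72} - - \frac{692}{165} = \frac{19}{9} + \frac{692}{165} = \frac{3121}{495}$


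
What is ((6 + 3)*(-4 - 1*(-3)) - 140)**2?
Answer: 22201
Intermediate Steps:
((6 + 3)*(-4 - 1*(-3)) - 140)**2 = (9*(-4 + 3) - 140)**2 = (9*(-1) - 140)**2 = (-9 - 140)**2 = (-149)**2 = 22201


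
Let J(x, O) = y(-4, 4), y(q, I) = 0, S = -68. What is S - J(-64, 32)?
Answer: -68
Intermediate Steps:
J(x, O) = 0
S - J(-64, 32) = -68 - 1*0 = -68 + 0 = -68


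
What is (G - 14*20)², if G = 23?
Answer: 66049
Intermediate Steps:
(G - 14*20)² = (23 - 14*20)² = (23 - 280)² = (-257)² = 66049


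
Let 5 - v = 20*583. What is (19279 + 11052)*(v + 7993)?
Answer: -111072122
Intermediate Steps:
v = -11655 (v = 5 - 20*583 = 5 - 1*11660 = 5 - 11660 = -11655)
(19279 + 11052)*(v + 7993) = (19279 + 11052)*(-11655 + 7993) = 30331*(-3662) = -111072122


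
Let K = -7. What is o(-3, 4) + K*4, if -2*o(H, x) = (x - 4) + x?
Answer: -30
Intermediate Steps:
o(H, x) = 2 - x (o(H, x) = -((x - 4) + x)/2 = -((-4 + x) + x)/2 = -(-4 + 2*x)/2 = 2 - x)
o(-3, 4) + K*4 = (2 - 1*4) - 7*4 = (2 - 4) - 28 = -2 - 28 = -30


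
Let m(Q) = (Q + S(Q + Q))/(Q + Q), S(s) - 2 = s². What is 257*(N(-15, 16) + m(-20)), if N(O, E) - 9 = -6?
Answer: -187867/20 ≈ -9393.3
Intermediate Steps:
S(s) = 2 + s²
N(O, E) = 3 (N(O, E) = 9 - 6 = 3)
m(Q) = (2 + Q + 4*Q²)/(2*Q) (m(Q) = (Q + (2 + (Q + Q)²))/(Q + Q) = (Q + (2 + (2*Q)²))/((2*Q)) = (Q + (2 + 4*Q²))*(1/(2*Q)) = (2 + Q + 4*Q²)*(1/(2*Q)) = (2 + Q + 4*Q²)/(2*Q))
257*(N(-15, 16) + m(-20)) = 257*(3 + (½ + 1/(-20) + 2*(-20))) = 257*(3 + (½ - 1/20 - 40)) = 257*(3 - 791/20) = 257*(-731/20) = -187867/20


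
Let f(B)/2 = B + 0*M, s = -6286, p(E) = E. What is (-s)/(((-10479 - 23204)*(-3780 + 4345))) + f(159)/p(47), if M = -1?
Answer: 6051529168/894452065 ≈ 6.7656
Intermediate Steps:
f(B) = 2*B (f(B) = 2*(B + 0*(-1)) = 2*(B + 0) = 2*B)
(-s)/(((-10479 - 23204)*(-3780 + 4345))) + f(159)/p(47) = (-1*(-6286))/(((-10479 - 23204)*(-3780 + 4345))) + (2*159)/47 = 6286/((-33683*565)) + 318*(1/47) = 6286/(-19030895) + 318/47 = 6286*(-1/19030895) + 318/47 = -6286/19030895 + 318/47 = 6051529168/894452065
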